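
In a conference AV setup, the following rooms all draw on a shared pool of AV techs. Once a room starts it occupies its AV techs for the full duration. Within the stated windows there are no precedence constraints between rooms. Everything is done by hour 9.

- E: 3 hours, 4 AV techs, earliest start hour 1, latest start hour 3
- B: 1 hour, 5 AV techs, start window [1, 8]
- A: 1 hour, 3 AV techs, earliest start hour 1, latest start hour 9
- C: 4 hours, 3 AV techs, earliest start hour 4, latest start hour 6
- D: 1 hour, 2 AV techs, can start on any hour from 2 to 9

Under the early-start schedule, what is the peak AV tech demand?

Early-start schedule: E@1, B@1, A@1, C@4, D@2.
Load per hour: hour 1: 12, hour 2: 6, hour 3: 4, hour 4: 3, hour 5: 3, hour 6: 3, hour 7: 3, hour 8: 0, hour 9: 0.
Peak is 12.

12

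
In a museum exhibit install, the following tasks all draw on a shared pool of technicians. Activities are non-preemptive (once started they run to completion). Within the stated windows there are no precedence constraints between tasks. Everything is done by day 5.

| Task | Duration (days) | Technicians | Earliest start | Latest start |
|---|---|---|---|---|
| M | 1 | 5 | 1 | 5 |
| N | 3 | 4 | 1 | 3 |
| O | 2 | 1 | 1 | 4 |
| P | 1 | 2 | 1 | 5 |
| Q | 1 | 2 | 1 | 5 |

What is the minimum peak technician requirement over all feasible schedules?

Early-start (M@1, N@1, O@1, P@1, Q@1) gives peak 14: d1:14  d2:5  d3:4  d4:0  d5:0.
Shift N→2, O→2, P→5, Q→5.
Schedule M@1, N@2, O@2, P@5, Q@5: d1:5  d2:5  d3:5  d4:4  d5:4 — peak 5.
Total technician-days = 23 over 5 days ⇒ peak ≥ ⌈23/5⌉ = 5, so 5 is optimal.

5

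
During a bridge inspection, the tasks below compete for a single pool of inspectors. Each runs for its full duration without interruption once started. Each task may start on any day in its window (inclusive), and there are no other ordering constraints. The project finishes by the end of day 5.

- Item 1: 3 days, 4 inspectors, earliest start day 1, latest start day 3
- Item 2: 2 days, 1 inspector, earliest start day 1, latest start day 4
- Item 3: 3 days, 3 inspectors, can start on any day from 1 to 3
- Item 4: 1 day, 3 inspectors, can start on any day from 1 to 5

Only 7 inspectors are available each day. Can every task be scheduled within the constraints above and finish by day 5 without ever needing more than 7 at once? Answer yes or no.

yes

Schedule Item 1@1, Item 2@1, Item 3@3, Item 4@4: d1:5  d2:5  d3:7  d4:6  d5:3 — peak 7 ≤ 7.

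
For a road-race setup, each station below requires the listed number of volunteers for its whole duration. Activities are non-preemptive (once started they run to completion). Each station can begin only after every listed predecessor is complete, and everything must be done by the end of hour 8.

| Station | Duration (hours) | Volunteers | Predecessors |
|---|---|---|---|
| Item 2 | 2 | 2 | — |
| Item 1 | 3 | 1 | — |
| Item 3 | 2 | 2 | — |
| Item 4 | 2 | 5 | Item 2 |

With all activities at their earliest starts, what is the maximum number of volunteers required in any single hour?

Early-start schedule: Item 2@1, Item 1@1, Item 3@1, Item 4@3.
Load per hour: hour 1: 5, hour 2: 5, hour 3: 6, hour 4: 5, hour 5: 0, hour 6: 0, hour 7: 0, hour 8: 0.
Peak is 6.

6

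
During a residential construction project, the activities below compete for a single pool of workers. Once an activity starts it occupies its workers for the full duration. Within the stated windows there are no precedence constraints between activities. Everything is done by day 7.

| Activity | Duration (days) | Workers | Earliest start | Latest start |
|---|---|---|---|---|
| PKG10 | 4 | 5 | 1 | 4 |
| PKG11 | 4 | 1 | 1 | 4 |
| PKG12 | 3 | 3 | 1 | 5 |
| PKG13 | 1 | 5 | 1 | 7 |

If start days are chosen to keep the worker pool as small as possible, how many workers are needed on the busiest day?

8

Early-start (PKG10@1, PKG11@1, PKG12@1, PKG13@1) gives peak 14: d1:14  d2:9  d3:9  d4:6  d5:0  d6:0  d7:0.
Shift PKG12→5, PKG13→5.
Schedule PKG10@1, PKG11@1, PKG12@5, PKG13@5: d1:6  d2:6  d3:6  d4:6  d5:8  d6:3  d7:3 — peak 8.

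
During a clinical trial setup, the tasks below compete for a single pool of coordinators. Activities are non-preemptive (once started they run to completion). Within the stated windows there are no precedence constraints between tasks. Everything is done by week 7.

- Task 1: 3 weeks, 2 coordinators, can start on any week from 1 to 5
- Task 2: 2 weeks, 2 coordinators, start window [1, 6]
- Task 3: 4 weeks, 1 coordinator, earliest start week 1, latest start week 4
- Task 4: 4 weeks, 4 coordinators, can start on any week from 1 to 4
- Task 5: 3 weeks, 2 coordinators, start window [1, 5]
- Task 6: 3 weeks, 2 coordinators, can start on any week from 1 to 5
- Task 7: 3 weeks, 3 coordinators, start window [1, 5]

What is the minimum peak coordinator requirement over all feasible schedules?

8

Early-start (Task 1@1, Task 2@1, Task 3@1, Task 4@1, Task 5@1, Task 6@1, Task 7@1) gives peak 16: w1:16  w2:16  w3:14  w4:5  w5:0  w6:0  w7:0.
Shift Task 4→4, Task 5→3, Task 6→5.
Schedule Task 1@1, Task 2@1, Task 3@1, Task 4@4, Task 5@3, Task 6@5, Task 7@1: w1:8  w2:8  w3:8  w4:7  w5:8  w6:6  w7:6 — peak 8.
Total coordinator-weeks = 51 over 7 weeks ⇒ peak ≥ ⌈51/7⌉ = 8, so 8 is optimal.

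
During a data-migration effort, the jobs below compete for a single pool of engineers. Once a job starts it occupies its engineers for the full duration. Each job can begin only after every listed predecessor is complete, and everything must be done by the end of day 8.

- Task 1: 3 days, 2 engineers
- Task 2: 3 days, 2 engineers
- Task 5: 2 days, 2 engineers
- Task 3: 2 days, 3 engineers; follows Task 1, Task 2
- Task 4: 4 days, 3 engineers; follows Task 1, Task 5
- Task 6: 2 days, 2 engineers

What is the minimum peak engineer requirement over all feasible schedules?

6

Early-start (Task 1@1, Task 2@1, Task 5@1, Task 3@4, Task 4@4, Task 6@1) gives peak 8: d1:8  d2:8  d3:4  d4:6  d5:6  d6:3  d7:3  d8:0.
Shift Task 6→6.
Schedule Task 1@1, Task 2@1, Task 5@1, Task 3@4, Task 4@4, Task 6@6: d1:6  d2:6  d3:4  d4:6  d5:6  d6:5  d7:5  d8:0 — peak 6.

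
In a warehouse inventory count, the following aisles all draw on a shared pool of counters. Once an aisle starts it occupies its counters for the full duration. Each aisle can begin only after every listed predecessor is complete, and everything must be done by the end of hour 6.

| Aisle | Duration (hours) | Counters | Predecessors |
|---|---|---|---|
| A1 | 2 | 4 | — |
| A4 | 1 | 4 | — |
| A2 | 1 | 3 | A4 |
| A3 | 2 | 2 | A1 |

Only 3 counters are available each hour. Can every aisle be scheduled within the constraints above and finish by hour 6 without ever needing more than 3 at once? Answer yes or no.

no

Total counter-hours = 19; over 6 hours the average is 19/6 > 3, so some hour must exceed 3.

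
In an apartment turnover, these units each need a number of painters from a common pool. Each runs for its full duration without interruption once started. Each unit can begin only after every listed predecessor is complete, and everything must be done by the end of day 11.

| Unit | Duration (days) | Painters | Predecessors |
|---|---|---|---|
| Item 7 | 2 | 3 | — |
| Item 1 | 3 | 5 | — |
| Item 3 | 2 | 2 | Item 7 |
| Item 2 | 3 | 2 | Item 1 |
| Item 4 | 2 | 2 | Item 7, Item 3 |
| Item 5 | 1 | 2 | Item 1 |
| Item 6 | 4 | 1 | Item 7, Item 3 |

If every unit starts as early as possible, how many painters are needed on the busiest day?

8

Early-start schedule: Item 7@1, Item 1@1, Item 3@3, Item 2@4, Item 4@5, Item 5@4, Item 6@5.
Load per day: day 1: 8, day 2: 8, day 3: 7, day 4: 6, day 5: 5, day 6: 5, day 7: 1, day 8: 1, day 9: 0, day 10: 0, day 11: 0.
Peak is 8.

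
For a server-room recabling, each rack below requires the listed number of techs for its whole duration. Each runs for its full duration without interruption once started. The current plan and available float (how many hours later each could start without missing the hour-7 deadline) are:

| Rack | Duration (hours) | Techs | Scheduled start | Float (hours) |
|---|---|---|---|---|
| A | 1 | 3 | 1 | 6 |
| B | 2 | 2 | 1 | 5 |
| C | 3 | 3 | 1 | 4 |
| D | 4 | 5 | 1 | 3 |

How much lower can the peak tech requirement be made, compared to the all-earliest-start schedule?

7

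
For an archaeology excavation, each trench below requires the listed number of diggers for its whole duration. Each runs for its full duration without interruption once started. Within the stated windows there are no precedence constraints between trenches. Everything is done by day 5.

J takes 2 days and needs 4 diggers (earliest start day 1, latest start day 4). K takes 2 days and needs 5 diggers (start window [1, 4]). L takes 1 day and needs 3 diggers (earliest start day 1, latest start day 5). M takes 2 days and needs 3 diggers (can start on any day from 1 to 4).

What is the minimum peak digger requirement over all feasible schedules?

7

Early-start (J@1, K@1, L@1, M@1) gives peak 15: d1:15  d2:12  d3:0  d4:0  d5:0.
Shift K→3, L→5.
Schedule J@1, K@3, L@5, M@1: d1:7  d2:7  d3:5  d4:5  d5:3 — peak 7.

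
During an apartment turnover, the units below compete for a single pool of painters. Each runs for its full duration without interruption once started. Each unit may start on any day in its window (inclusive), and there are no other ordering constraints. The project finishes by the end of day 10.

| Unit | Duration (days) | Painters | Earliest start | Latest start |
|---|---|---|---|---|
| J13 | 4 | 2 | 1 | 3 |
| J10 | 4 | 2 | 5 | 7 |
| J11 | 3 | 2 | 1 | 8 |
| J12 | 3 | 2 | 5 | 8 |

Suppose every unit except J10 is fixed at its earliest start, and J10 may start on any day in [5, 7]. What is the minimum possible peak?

J10@5: d1:4  d2:4  d3:4  d4:2  d5:4  d6:4  d7:4  d8:2  d9:0  d10:0 → peak 4
J10@6: d1:4  d2:4  d3:4  d4:2  d5:2  d6:4  d7:4  d8:2  d9:2  d10:0 → peak 4
J10@7: d1:4  d2:4  d3:4  d4:2  d5:2  d6:2  d7:4  d8:2  d9:2  d10:2 → peak 4
Best is J10@5, peak 4.

4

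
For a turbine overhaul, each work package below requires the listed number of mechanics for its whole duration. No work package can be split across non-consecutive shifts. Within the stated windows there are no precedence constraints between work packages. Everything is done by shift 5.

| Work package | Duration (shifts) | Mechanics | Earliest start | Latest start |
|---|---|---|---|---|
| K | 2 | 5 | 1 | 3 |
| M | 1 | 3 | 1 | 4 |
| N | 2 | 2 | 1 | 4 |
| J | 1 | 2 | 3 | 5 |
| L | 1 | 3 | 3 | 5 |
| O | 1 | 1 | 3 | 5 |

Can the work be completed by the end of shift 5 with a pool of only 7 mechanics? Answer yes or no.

Schedule K@1, M@3, N@3, J@4, L@5, O@4: s1:5  s2:5  s3:5  s4:5  s5:3 — peak 5 ≤ 7.

yes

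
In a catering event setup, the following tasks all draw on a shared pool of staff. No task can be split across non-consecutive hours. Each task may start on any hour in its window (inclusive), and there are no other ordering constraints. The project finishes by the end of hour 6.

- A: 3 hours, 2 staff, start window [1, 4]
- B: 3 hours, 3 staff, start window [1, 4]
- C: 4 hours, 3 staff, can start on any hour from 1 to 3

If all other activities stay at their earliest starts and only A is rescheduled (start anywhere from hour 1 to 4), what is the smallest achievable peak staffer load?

A@1: h1:8  h2:8  h3:8  h4:3  h5:0  h6:0 → peak 8
A@2: h1:6  h2:8  h3:8  h4:5  h5:0  h6:0 → peak 8
A@3: h1:6  h2:6  h3:8  h4:5  h5:2  h6:0 → peak 8
A@4: h1:6  h2:6  h3:6  h4:5  h5:2  h6:2 → peak 6
Best is A@4, peak 6.

6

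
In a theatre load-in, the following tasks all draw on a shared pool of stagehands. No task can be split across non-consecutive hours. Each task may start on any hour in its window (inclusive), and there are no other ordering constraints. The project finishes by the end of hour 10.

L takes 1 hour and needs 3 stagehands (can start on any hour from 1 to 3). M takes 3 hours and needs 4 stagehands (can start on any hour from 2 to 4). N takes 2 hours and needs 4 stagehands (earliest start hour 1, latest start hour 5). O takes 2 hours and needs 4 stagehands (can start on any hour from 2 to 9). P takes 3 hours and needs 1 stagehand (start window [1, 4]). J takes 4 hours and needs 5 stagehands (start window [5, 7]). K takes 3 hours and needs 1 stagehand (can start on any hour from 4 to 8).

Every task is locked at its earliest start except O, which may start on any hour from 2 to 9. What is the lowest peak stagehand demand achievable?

O@2: h1:8  h2:13  h3:9  h4:5  h5:6  h6:6  h7:5  h8:5  h9:0  h10:0 → peak 13
O@3: h1:8  h2:9  h3:9  h4:9  h5:6  h6:6  h7:5  h8:5  h9:0  h10:0 → peak 9
O@4: h1:8  h2:9  h3:5  h4:9  h5:10  h6:6  h7:5  h8:5  h9:0  h10:0 → peak 10
O@5: h1:8  h2:9  h3:5  h4:5  h5:10  h6:10  h7:5  h8:5  h9:0  h10:0 → peak 10
O@6: h1:8  h2:9  h3:5  h4:5  h5:6  h6:10  h7:9  h8:5  h9:0  h10:0 → peak 10
O@7: h1:8  h2:9  h3:5  h4:5  h5:6  h6:6  h7:9  h8:9  h9:0  h10:0 → peak 9
O@8: h1:8  h2:9  h3:5  h4:5  h5:6  h6:6  h7:5  h8:9  h9:4  h10:0 → peak 9
O@9: h1:8  h2:9  h3:5  h4:5  h5:6  h6:6  h7:5  h8:5  h9:4  h10:4 → peak 9
Best is O@3, peak 9.

9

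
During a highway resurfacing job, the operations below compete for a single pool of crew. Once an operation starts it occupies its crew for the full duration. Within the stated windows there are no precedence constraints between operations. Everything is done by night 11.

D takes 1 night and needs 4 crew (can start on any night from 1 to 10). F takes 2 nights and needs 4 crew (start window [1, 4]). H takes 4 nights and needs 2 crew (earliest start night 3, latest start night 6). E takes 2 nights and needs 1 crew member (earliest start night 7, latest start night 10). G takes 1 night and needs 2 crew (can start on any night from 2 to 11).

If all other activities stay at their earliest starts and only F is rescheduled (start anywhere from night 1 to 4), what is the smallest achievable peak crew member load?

6

F@1: n1:8  n2:6  n3:2  n4:2  n5:2  n6:2  n7:1  n8:1  n9:0  n10:0  n11:0 → peak 8
F@2: n1:4  n2:6  n3:6  n4:2  n5:2  n6:2  n7:1  n8:1  n9:0  n10:0  n11:0 → peak 6
F@3: n1:4  n2:2  n3:6  n4:6  n5:2  n6:2  n7:1  n8:1  n9:0  n10:0  n11:0 → peak 6
F@4: n1:4  n2:2  n3:2  n4:6  n5:6  n6:2  n7:1  n8:1  n9:0  n10:0  n11:0 → peak 6
Best is F@2, peak 6.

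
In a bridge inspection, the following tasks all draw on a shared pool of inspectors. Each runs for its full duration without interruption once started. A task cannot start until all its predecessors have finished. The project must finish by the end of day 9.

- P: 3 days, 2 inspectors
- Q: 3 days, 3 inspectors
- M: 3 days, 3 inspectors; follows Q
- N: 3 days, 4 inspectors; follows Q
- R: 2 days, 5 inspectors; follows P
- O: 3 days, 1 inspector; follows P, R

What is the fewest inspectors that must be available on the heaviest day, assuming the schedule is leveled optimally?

8

Early-start (P@1, Q@1, M@4, N@4, R@4, O@6) gives peak 12: d1:5  d2:5  d3:5  d4:12  d5:12  d6:8  d7:1  d8:1  d9:0.
Shift N→6.
Schedule P@1, Q@1, M@4, N@6, R@4, O@6: d1:5  d2:5  d3:5  d4:8  d5:8  d6:8  d7:5  d8:5  d9:0 — peak 8.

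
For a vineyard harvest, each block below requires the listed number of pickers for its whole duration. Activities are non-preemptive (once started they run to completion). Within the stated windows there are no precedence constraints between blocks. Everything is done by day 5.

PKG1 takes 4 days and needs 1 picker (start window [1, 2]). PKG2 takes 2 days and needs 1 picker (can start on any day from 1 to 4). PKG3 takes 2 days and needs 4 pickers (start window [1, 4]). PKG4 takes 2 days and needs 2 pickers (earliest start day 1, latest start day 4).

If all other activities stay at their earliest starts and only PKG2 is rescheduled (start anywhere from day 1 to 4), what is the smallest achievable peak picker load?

7

PKG2@1: d1:8  d2:8  d3:1  d4:1  d5:0 → peak 8
PKG2@2: d1:7  d2:8  d3:2  d4:1  d5:0 → peak 8
PKG2@3: d1:7  d2:7  d3:2  d4:2  d5:0 → peak 7
PKG2@4: d1:7  d2:7  d3:1  d4:2  d5:1 → peak 7
Best is PKG2@3, peak 7.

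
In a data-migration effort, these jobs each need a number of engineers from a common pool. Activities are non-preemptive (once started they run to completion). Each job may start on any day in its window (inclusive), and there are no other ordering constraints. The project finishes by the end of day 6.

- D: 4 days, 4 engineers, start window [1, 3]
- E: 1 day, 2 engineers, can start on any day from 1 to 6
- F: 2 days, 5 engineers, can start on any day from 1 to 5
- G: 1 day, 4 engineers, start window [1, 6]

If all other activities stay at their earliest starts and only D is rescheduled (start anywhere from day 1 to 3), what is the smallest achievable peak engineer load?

11

D@1: d1:15  d2:9  d3:4  d4:4  d5:0  d6:0 → peak 15
D@2: d1:11  d2:9  d3:4  d4:4  d5:4  d6:0 → peak 11
D@3: d1:11  d2:5  d3:4  d4:4  d5:4  d6:4 → peak 11
Best is D@2, peak 11.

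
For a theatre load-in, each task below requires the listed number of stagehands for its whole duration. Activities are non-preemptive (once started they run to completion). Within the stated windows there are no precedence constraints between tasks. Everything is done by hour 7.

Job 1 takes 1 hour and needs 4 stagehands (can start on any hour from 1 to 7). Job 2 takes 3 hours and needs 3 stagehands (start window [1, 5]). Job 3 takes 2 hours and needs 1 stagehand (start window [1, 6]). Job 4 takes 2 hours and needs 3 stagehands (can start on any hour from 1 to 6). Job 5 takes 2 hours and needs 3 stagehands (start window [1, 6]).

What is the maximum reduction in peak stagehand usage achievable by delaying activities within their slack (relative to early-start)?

Early-start peak: h1:14  h2:10  h3:3  h4:0  h5:0  h6:0  h7:0 ⇒ 14.
Leveled (Job 1@1, Job 2@2, Job 3@1, Job 4@3, Job 5@5): h1:5  h2:4  h3:6  h4:6  h5:3  h6:3  h7:0 ⇒ 6.
Reduction 14 − 6 = 8.

8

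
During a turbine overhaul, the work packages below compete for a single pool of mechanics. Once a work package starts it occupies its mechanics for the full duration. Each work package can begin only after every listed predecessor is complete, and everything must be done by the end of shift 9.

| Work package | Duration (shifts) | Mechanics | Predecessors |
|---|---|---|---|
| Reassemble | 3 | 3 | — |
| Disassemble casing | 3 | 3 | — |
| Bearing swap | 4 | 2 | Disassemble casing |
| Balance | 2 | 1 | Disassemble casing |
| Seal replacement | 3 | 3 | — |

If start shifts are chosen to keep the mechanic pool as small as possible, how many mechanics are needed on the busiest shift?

5

Early-start (Reassemble@1, Disassemble casing@1, Bearing swap@4, Balance@4, Seal replacement@1) gives peak 9: s1:9  s2:9  s3:9  s4:3  s5:3  s6:2  s7:2  s8:0  s9:0.
Shift Reassemble→4, Balance→8, Seal replacement→7.
Schedule Reassemble@4, Disassemble casing@1, Bearing swap@4, Balance@8, Seal replacement@7: s1:3  s2:3  s3:3  s4:5  s5:5  s6:5  s7:5  s8:4  s9:4 — peak 5.
Total mechanic-shifts = 37 over 9 shifts ⇒ peak ≥ ⌈37/9⌉ = 5, so 5 is optimal.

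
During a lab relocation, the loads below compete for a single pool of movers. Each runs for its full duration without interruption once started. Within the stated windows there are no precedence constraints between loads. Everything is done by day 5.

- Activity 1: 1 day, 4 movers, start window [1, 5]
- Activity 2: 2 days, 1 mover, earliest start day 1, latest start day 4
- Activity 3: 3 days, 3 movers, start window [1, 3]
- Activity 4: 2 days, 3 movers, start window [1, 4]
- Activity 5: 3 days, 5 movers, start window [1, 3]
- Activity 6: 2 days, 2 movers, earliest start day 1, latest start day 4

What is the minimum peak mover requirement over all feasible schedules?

9

Early-start (Activity 1@1, Activity 2@1, Activity 3@1, Activity 4@1, Activity 5@1, Activity 6@1) gives peak 18: d1:18  d2:14  d3:8  d4:0  d5:0.
Shift Activity 2→2, Activity 4→4, Activity 5→3.
Schedule Activity 1@1, Activity 2@2, Activity 3@1, Activity 4@4, Activity 5@3, Activity 6@1: d1:9  d2:6  d3:9  d4:8  d5:8 — peak 9.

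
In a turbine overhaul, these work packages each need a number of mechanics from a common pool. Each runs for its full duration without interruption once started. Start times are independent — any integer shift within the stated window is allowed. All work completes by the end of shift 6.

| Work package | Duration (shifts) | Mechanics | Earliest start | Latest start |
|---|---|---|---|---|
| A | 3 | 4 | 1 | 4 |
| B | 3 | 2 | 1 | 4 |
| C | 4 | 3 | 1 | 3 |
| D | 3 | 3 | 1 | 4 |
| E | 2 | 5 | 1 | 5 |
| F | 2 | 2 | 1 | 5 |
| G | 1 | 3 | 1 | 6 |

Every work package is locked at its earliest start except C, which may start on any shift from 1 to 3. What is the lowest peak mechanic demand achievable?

C@1: s1:22  s2:19  s3:12  s4:3  s5:0  s6:0 → peak 22
C@2: s1:19  s2:19  s3:12  s4:3  s5:3  s6:0 → peak 19
C@3: s1:19  s2:16  s3:12  s4:3  s5:3  s6:3 → peak 19
Best is C@2, peak 19.

19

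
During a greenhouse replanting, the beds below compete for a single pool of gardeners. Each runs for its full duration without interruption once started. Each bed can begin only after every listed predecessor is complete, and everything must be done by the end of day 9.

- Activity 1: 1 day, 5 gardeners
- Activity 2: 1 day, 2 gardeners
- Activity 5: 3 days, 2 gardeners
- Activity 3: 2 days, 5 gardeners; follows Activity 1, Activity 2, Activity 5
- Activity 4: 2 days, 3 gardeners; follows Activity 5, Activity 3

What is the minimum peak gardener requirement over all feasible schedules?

Early-start (Activity 1@1, Activity 2@1, Activity 5@1, Activity 3@4, Activity 4@6) gives peak 9: d1:9  d2:2  d3:2  d4:5  d5:5  d6:3  d7:3  d8:0  d9:0.
Shift Activity 2→2, Activity 5→2, Activity 3→5, Activity 4→7.
Schedule Activity 1@1, Activity 2@2, Activity 5@2, Activity 3@5, Activity 4@7: d1:5  d2:4  d3:2  d4:2  d5:5  d6:5  d7:3  d8:3  d9:0 — peak 5.

5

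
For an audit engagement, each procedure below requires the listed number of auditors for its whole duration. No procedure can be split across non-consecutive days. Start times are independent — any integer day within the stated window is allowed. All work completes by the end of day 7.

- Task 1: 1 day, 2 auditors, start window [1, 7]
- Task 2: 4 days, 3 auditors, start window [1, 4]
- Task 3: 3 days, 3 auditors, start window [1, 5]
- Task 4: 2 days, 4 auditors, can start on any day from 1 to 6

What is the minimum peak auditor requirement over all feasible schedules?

Early-start (Task 1@1, Task 2@1, Task 3@1, Task 4@1) gives peak 12: d1:12  d2:10  d3:6  d4:3  d5:0  d6:0  d7:0.
Shift Task 3→2, Task 4→5.
Schedule Task 1@1, Task 2@1, Task 3@2, Task 4@5: d1:5  d2:6  d3:6  d4:6  d5:4  d6:4  d7:0 — peak 6.

6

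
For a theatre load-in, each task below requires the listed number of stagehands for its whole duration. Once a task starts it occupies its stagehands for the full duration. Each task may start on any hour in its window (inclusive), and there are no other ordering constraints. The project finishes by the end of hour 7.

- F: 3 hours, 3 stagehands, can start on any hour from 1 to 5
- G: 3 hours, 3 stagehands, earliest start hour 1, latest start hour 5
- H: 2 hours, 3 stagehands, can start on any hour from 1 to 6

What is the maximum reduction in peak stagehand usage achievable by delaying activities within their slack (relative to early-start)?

Early-start peak: h1:9  h2:9  h3:6  h4:0  h5:0  h6:0  h7:0 ⇒ 9.
Leveled (F@1, G@1, H@4): h1:6  h2:6  h3:6  h4:3  h5:3  h6:0  h7:0 ⇒ 6.
Reduction 9 − 6 = 3.

3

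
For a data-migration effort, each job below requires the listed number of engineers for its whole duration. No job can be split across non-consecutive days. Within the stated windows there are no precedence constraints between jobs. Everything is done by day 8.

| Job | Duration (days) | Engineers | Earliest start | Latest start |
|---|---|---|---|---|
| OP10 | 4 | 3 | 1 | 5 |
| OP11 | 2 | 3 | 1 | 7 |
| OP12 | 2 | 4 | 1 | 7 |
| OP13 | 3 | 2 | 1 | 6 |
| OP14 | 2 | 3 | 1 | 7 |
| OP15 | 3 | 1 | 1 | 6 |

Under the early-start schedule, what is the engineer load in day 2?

At early start, day 2 has: OP10, OP11, OP12, OP13, OP14, OP15.
Demand: 3 + 3 + 4 + 2 + 3 + 1 = 16.

16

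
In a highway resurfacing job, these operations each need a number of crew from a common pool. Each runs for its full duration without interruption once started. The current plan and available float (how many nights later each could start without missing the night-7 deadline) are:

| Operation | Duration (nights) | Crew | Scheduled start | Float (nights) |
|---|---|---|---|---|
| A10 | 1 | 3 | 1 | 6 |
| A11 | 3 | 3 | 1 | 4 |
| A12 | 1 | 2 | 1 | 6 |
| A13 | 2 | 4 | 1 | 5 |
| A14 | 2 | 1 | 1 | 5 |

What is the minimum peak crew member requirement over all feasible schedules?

Early-start (A10@1, A11@1, A12@1, A13@1, A14@1) gives peak 13: n1:13  n2:8  n3:3  n4:0  n5:0  n6:0  n7:0.
Shift A11→2, A12→5, A13→6.
Schedule A10@1, A11@2, A12@5, A13@6, A14@1: n1:4  n2:4  n3:3  n4:3  n5:2  n6:4  n7:4 — peak 4.
Total crew member-nights = 24 over 7 nights ⇒ peak ≥ ⌈24/7⌉ = 4, so 4 is optimal.

4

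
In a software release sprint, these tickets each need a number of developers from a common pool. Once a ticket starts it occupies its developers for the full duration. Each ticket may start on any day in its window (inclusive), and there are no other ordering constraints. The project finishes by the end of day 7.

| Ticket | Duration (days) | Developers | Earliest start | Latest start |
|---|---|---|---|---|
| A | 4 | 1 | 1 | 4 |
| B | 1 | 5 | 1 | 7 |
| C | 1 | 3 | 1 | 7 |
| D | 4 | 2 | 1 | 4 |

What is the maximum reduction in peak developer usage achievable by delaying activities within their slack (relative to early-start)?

Early-start peak: d1:11  d2:3  d3:3  d4:3  d5:0  d6:0  d7:0 ⇒ 11.
Leveled (A@1, B@5, C@6, D@1): d1:3  d2:3  d3:3  d4:3  d5:5  d6:3  d7:0 ⇒ 5.
Reduction 11 − 5 = 6.

6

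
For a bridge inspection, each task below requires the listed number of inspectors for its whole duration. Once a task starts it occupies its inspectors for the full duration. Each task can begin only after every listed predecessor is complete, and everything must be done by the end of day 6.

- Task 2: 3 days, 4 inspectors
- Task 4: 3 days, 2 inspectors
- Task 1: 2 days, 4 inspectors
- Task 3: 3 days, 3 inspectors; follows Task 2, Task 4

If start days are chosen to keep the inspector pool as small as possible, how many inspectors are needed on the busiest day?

7

Early-start (Task 2@1, Task 4@1, Task 1@1, Task 3@4) gives peak 10: d1:10  d2:10  d3:6  d4:3  d5:3  d6:3.
Shift Task 1→4.
Schedule Task 2@1, Task 4@1, Task 1@4, Task 3@4: d1:6  d2:6  d3:6  d4:7  d5:7  d6:3 — peak 7.
No arrangement of the 5 feasible schedules does better.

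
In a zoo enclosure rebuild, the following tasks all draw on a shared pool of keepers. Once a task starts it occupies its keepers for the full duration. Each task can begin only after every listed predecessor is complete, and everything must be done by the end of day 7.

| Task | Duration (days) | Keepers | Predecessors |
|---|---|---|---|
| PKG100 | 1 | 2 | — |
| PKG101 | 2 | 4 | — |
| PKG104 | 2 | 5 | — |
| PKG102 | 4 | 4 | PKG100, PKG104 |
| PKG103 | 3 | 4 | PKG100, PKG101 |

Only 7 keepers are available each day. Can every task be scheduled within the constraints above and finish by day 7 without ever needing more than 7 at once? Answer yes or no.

no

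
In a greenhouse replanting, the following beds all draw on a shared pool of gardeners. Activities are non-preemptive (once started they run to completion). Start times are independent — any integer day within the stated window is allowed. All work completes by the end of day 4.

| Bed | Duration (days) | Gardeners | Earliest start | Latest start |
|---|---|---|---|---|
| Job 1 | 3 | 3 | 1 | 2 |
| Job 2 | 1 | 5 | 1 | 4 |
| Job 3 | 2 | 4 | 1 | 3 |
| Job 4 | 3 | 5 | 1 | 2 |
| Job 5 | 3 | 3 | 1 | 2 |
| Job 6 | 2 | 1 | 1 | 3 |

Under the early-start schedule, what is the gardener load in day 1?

21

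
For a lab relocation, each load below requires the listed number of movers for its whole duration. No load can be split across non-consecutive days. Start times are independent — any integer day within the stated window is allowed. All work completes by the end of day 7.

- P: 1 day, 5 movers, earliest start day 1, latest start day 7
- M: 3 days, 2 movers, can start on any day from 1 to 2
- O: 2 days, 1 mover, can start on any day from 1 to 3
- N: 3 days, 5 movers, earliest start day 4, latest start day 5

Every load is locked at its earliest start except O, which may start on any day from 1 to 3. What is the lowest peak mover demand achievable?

7

O@1: d1:8  d2:3  d3:2  d4:5  d5:5  d6:5  d7:0 → peak 8
O@2: d1:7  d2:3  d3:3  d4:5  d5:5  d6:5  d7:0 → peak 7
O@3: d1:7  d2:2  d3:3  d4:6  d5:5  d6:5  d7:0 → peak 7
Best is O@2, peak 7.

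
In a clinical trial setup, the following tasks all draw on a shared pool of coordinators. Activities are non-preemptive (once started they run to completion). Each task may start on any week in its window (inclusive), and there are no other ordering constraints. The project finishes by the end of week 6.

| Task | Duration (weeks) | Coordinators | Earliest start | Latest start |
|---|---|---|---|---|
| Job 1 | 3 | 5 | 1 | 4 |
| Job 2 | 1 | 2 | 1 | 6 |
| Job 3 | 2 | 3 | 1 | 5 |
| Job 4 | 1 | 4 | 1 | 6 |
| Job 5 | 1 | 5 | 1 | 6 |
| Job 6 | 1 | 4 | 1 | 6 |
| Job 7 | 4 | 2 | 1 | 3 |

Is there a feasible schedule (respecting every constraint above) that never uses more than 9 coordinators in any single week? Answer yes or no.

Schedule Job 1@1, Job 2@4, Job 3@1, Job 4@4, Job 5@5, Job 6@6, Job 7@3: w1:8  w2:8  w3:7  w4:8  w5:7  w6:6 — peak 8 ≤ 9.

yes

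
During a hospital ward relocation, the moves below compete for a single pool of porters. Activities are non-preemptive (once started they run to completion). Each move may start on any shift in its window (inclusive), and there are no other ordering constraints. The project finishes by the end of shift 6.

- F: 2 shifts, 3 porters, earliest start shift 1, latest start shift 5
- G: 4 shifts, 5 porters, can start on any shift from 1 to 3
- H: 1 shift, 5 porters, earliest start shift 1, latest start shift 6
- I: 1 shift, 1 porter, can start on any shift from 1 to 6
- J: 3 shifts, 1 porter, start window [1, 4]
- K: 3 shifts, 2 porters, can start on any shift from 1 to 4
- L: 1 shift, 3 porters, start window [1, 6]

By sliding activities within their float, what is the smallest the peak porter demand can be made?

Early-start (F@1, G@1, H@1, I@1, J@1, K@1, L@1) gives peak 20: s1:20  s2:11  s3:8  s4:5  s5:0  s6:0.
Shift H→5, I→3, J→3, K→4, L→6.
Schedule F@1, G@1, H@5, I@3, J@3, K@4, L@6: s1:8  s2:8  s3:7  s4:8  s5:8  s6:5 — peak 8.
Total porter-shifts = 44 over 6 shifts ⇒ peak ≥ ⌈44/6⌉ = 8, so 8 is optimal.

8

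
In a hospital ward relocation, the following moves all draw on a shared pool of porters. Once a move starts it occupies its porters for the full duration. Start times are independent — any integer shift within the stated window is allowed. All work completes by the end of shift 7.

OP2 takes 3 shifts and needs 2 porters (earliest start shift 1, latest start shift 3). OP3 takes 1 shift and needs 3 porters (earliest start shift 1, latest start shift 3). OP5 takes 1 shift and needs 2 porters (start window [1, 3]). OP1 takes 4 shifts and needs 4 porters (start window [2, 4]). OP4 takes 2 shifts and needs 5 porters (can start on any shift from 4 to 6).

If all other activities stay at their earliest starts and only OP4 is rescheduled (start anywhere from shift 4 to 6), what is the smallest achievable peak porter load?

7

OP4@4: s1:7  s2:6  s3:6  s4:9  s5:9  s6:0  s7:0 → peak 9
OP4@5: s1:7  s2:6  s3:6  s4:4  s5:9  s6:5  s7:0 → peak 9
OP4@6: s1:7  s2:6  s3:6  s4:4  s5:4  s6:5  s7:5 → peak 7
Best is OP4@6, peak 7.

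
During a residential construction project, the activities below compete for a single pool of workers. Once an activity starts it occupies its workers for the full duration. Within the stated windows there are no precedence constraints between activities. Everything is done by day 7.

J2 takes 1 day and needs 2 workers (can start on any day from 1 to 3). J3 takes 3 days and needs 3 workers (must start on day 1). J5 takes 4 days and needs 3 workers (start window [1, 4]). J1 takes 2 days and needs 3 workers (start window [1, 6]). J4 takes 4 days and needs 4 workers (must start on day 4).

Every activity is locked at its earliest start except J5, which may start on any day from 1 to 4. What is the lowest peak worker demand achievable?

J5@1: d1:11  d2:9  d3:6  d4:7  d5:4  d6:4  d7:4 → peak 11
J5@2: d1:8  d2:9  d3:6  d4:7  d5:7  d6:4  d7:4 → peak 9
J5@3: d1:8  d2:6  d3:6  d4:7  d5:7  d6:7  d7:4 → peak 8
J5@4: d1:8  d2:6  d3:3  d4:7  d5:7  d6:7  d7:7 → peak 8
Best is J5@3, peak 8.

8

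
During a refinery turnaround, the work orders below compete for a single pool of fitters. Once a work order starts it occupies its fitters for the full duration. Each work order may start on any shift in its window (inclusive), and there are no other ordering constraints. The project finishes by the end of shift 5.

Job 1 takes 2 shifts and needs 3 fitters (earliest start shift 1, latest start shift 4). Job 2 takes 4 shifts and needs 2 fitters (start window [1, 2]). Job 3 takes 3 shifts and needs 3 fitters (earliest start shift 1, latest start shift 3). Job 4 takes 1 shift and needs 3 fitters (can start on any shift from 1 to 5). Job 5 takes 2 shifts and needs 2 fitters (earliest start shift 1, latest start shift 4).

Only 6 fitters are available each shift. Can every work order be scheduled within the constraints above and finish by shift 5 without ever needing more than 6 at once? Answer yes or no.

no

The minimum achievable peak is 7; 6 < 7, so no feasible schedule stays within the cap.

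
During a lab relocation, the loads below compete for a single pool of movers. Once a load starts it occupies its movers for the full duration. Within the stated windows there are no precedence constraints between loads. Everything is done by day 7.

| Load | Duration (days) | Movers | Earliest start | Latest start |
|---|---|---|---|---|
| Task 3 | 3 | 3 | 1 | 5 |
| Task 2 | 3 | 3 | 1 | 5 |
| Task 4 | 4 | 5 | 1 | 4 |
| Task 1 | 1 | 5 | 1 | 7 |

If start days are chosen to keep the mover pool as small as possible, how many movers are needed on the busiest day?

8

Early-start (Task 3@1, Task 2@1, Task 4@1, Task 1@1) gives peak 16: d1:16  d2:11  d3:11  d4:5  d5:0  d6:0  d7:0.
Shift Task 2→2, Task 4→4.
Schedule Task 3@1, Task 2@2, Task 4@4, Task 1@1: d1:8  d2:6  d3:6  d4:8  d5:5  d6:5  d7:5 — peak 8.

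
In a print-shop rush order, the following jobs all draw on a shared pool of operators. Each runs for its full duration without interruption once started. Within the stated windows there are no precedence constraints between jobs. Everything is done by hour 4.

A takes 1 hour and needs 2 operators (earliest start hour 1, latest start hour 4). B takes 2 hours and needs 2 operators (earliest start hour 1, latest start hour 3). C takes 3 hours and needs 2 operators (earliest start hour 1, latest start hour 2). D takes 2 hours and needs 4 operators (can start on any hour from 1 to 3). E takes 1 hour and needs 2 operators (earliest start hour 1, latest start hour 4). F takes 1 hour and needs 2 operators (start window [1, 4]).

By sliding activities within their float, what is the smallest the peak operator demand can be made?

6

Early-start (A@1, B@1, C@1, D@1, E@1, F@1) gives peak 14: h1:14  h2:8  h3:2  h4:0.
Shift D→3, E→2, F→4.
Schedule A@1, B@1, C@1, D@3, E@2, F@4: h1:6  h2:6  h3:6  h4:6 — peak 6.
Total operator-hours = 24 over 4 hours ⇒ peak ≥ ⌈24/4⌉ = 6, so 6 is optimal.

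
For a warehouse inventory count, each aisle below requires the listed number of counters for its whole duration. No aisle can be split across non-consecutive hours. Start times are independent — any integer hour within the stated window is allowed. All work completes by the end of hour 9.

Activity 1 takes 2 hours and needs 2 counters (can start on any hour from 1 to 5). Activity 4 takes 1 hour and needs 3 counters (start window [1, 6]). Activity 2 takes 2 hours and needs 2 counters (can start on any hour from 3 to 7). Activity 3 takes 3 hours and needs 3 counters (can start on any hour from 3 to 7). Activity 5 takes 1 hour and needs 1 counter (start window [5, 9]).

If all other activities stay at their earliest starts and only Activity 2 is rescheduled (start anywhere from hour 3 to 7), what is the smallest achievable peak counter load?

5

Activity 2@3: h1:5  h2:2  h3:5  h4:5  h5:4  h6:0  h7:0  h8:0  h9:0 → peak 5
Activity 2@4: h1:5  h2:2  h3:3  h4:5  h5:6  h6:0  h7:0  h8:0  h9:0 → peak 6
Activity 2@5: h1:5  h2:2  h3:3  h4:3  h5:6  h6:2  h7:0  h8:0  h9:0 → peak 6
Activity 2@6: h1:5  h2:2  h3:3  h4:3  h5:4  h6:2  h7:2  h8:0  h9:0 → peak 5
Activity 2@7: h1:5  h2:2  h3:3  h4:3  h5:4  h6:0  h7:2  h8:2  h9:0 → peak 5
Best is Activity 2@3, peak 5.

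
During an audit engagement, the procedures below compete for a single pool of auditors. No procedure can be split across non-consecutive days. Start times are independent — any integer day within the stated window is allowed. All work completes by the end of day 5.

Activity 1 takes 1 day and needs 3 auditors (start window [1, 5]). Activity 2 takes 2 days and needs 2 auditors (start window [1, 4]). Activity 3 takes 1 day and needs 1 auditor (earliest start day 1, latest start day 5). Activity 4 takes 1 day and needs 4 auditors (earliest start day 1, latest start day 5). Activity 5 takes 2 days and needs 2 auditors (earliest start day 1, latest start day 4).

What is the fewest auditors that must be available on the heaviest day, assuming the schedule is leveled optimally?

Early-start (Activity 1@1, Activity 2@1, Activity 3@1, Activity 4@1, Activity 5@1) gives peak 12: d1:12  d2:4  d3:0  d4:0  d5:0.
Shift Activity 2→2, Activity 4→4, Activity 5→2.
Schedule Activity 1@1, Activity 2@2, Activity 3@1, Activity 4@4, Activity 5@2: d1:4  d2:4  d3:4  d4:4  d5:0 — peak 4.
Total auditor-days = 16 over 5 days ⇒ peak ≥ ⌈16/5⌉ = 4, so 4 is optimal.

4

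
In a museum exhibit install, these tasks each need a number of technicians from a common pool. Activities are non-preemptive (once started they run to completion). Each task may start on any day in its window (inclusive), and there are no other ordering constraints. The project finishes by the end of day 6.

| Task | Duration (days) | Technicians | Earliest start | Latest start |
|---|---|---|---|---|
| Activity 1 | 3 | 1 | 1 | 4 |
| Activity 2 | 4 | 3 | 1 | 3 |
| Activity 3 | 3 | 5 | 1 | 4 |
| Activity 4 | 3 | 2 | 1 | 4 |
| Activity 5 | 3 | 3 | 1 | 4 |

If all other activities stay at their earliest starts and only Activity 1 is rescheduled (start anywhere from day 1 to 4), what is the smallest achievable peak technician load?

Activity 1@1: d1:14  d2:14  d3:14  d4:3  d5:0  d6:0 → peak 14
Activity 1@2: d1:13  d2:14  d3:14  d4:4  d5:0  d6:0 → peak 14
Activity 1@3: d1:13  d2:13  d3:14  d4:4  d5:1  d6:0 → peak 14
Activity 1@4: d1:13  d2:13  d3:13  d4:4  d5:1  d6:1 → peak 13
Best is Activity 1@4, peak 13.

13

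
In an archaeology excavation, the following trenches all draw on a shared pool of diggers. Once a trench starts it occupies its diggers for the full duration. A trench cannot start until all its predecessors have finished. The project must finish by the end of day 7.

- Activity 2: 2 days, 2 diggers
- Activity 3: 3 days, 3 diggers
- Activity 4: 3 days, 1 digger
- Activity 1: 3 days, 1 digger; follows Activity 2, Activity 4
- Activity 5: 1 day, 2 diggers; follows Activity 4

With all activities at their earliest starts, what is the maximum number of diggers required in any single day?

6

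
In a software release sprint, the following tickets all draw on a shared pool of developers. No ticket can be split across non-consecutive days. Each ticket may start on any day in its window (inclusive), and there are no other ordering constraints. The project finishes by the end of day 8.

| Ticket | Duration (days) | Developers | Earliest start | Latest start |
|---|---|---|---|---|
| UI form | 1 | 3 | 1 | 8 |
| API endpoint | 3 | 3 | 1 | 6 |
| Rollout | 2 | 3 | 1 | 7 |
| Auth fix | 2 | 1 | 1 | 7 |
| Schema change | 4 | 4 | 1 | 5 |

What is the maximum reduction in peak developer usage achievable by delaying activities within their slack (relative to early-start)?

Early-start peak: d1:14  d2:11  d3:7  d4:4  d5:0  d6:0  d7:0  d8:0 ⇒ 14.
Leveled (UI form@1, API endpoint@1, Rollout@2, Auth fix@4, Schema change@4): d1:6  d2:6  d3:6  d4:5  d5:5  d6:4  d7:4  d8:0 ⇒ 6.
Reduction 14 − 6 = 8.

8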